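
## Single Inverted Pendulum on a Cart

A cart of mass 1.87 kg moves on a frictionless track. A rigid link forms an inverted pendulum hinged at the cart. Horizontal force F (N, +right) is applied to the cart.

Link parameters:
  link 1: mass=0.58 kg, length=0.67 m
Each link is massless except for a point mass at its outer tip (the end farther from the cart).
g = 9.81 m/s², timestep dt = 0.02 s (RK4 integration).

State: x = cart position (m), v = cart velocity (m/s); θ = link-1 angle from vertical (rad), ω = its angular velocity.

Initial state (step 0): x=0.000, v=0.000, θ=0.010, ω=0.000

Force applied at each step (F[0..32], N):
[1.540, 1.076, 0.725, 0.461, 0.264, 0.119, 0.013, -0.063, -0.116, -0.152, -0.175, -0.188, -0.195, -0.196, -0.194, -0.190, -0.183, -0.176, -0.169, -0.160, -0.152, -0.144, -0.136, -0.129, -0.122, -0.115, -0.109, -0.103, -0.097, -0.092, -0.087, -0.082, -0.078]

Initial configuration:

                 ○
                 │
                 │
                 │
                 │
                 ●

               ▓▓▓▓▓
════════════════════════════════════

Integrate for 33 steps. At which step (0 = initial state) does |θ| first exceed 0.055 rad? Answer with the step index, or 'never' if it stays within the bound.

Answer: never

Derivation:
apply F[0]=+1.540 → step 1: x=0.000, v=0.016, θ=0.010, ω=-0.021
apply F[1]=+1.076 → step 2: x=0.001, v=0.027, θ=0.009, ω=-0.034
apply F[2]=+0.725 → step 3: x=0.001, v=0.034, θ=0.008, ω=-0.042
apply F[3]=+0.461 → step 4: x=0.002, v=0.038, θ=0.008, ω=-0.047
apply F[4]=+0.264 → step 5: x=0.003, v=0.041, θ=0.007, ω=-0.048
apply F[5]=+0.119 → step 6: x=0.004, v=0.042, θ=0.006, ω=-0.048
apply F[6]=+0.013 → step 7: x=0.004, v=0.042, θ=0.005, ω=-0.046
apply F[7]=-0.063 → step 8: x=0.005, v=0.041, θ=0.004, ω=-0.043
apply F[8]=-0.116 → step 9: x=0.006, v=0.039, θ=0.003, ω=-0.040
apply F[9]=-0.152 → step 10: x=0.007, v=0.037, θ=0.002, ω=-0.037
apply F[10]=-0.175 → step 11: x=0.007, v=0.035, θ=0.002, ω=-0.033
apply F[11]=-0.188 → step 12: x=0.008, v=0.033, θ=0.001, ω=-0.030
apply F[12]=-0.195 → step 13: x=0.009, v=0.031, θ=0.000, ω=-0.026
apply F[13]=-0.196 → step 14: x=0.009, v=0.029, θ=-0.000, ω=-0.023
apply F[14]=-0.194 → step 15: x=0.010, v=0.027, θ=-0.001, ω=-0.020
apply F[15]=-0.190 → step 16: x=0.010, v=0.025, θ=-0.001, ω=-0.018
apply F[16]=-0.183 → step 17: x=0.011, v=0.023, θ=-0.001, ω=-0.015
apply F[17]=-0.176 → step 18: x=0.011, v=0.021, θ=-0.002, ω=-0.013
apply F[18]=-0.169 → step 19: x=0.012, v=0.020, θ=-0.002, ω=-0.011
apply F[19]=-0.160 → step 20: x=0.012, v=0.018, θ=-0.002, ω=-0.009
apply F[20]=-0.152 → step 21: x=0.013, v=0.017, θ=-0.002, ω=-0.007
apply F[21]=-0.144 → step 22: x=0.013, v=0.015, θ=-0.002, ω=-0.006
apply F[22]=-0.136 → step 23: x=0.013, v=0.014, θ=-0.002, ω=-0.004
apply F[23]=-0.129 → step 24: x=0.013, v=0.013, θ=-0.002, ω=-0.003
apply F[24]=-0.122 → step 25: x=0.014, v=0.011, θ=-0.003, ω=-0.002
apply F[25]=-0.115 → step 26: x=0.014, v=0.010, θ=-0.003, ω=-0.002
apply F[26]=-0.109 → step 27: x=0.014, v=0.009, θ=-0.003, ω=-0.001
apply F[27]=-0.103 → step 28: x=0.014, v=0.008, θ=-0.003, ω=-0.000
apply F[28]=-0.097 → step 29: x=0.014, v=0.008, θ=-0.003, ω=0.000
apply F[29]=-0.092 → step 30: x=0.015, v=0.007, θ=-0.003, ω=0.001
apply F[30]=-0.087 → step 31: x=0.015, v=0.006, θ=-0.003, ω=0.001
apply F[31]=-0.082 → step 32: x=0.015, v=0.005, θ=-0.003, ω=0.002
apply F[32]=-0.078 → step 33: x=0.015, v=0.005, θ=-0.002, ω=0.002
max |θ| = 0.010 ≤ 0.055 over all 34 states.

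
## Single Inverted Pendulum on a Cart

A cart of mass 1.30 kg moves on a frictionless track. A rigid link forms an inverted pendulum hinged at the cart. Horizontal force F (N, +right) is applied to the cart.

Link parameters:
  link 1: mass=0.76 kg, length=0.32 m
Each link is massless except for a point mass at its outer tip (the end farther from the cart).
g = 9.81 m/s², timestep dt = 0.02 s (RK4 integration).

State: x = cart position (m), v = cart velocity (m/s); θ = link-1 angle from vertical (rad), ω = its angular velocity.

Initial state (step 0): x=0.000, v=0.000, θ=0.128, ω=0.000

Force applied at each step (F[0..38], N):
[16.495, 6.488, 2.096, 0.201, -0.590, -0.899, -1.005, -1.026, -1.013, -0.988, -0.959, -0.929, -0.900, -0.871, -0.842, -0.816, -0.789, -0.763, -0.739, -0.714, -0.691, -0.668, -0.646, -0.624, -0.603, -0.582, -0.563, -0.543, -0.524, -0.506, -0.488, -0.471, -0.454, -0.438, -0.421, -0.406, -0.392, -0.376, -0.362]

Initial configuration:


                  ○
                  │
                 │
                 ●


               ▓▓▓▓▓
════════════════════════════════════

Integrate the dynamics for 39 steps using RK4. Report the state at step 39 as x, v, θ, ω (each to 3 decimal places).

Answer: x=0.111, v=0.013, θ=-0.018, ω=0.028

Derivation:
apply F[0]=+16.495 → step 1: x=0.002, v=0.237, θ=0.121, ω=-0.659
apply F[1]=+6.488 → step 2: x=0.008, v=0.324, θ=0.106, ω=-0.857
apply F[2]=+2.096 → step 3: x=0.015, v=0.345, θ=0.089, ω=-0.864
apply F[3]=+0.201 → step 4: x=0.022, v=0.339, θ=0.073, ω=-0.796
apply F[4]=-0.590 → step 5: x=0.028, v=0.323, θ=0.058, ω=-0.705
apply F[5]=-0.899 → step 6: x=0.034, v=0.303, θ=0.044, ω=-0.613
apply F[6]=-1.005 → step 7: x=0.040, v=0.283, θ=0.033, ω=-0.528
apply F[7]=-1.026 → step 8: x=0.046, v=0.265, θ=0.023, ω=-0.451
apply F[8]=-1.013 → step 9: x=0.051, v=0.247, θ=0.015, ω=-0.384
apply F[9]=-0.988 → step 10: x=0.056, v=0.230, θ=0.008, ω=-0.326
apply F[10]=-0.959 → step 11: x=0.060, v=0.215, θ=0.002, ω=-0.275
apply F[11]=-0.929 → step 12: x=0.064, v=0.201, θ=-0.003, ω=-0.231
apply F[12]=-0.900 → step 13: x=0.068, v=0.188, θ=-0.008, ω=-0.193
apply F[13]=-0.871 → step 14: x=0.072, v=0.175, θ=-0.011, ω=-0.161
apply F[14]=-0.842 → step 15: x=0.075, v=0.164, θ=-0.014, ω=-0.132
apply F[15]=-0.816 → step 16: x=0.078, v=0.153, θ=-0.016, ω=-0.108
apply F[16]=-0.789 → step 17: x=0.081, v=0.143, θ=-0.018, ω=-0.087
apply F[17]=-0.763 → step 18: x=0.084, v=0.133, θ=-0.020, ω=-0.069
apply F[18]=-0.739 → step 19: x=0.087, v=0.124, θ=-0.021, ω=-0.053
apply F[19]=-0.714 → step 20: x=0.089, v=0.116, θ=-0.022, ω=-0.040
apply F[20]=-0.691 → step 21: x=0.091, v=0.108, θ=-0.023, ω=-0.029
apply F[21]=-0.668 → step 22: x=0.093, v=0.100, θ=-0.023, ω=-0.019
apply F[22]=-0.646 → step 23: x=0.095, v=0.093, θ=-0.023, ω=-0.010
apply F[23]=-0.624 → step 24: x=0.097, v=0.086, θ=-0.024, ω=-0.003
apply F[24]=-0.603 → step 25: x=0.099, v=0.079, θ=-0.024, ω=0.003
apply F[25]=-0.582 → step 26: x=0.100, v=0.073, θ=-0.024, ω=0.008
apply F[26]=-0.563 → step 27: x=0.102, v=0.067, θ=-0.023, ω=0.012
apply F[27]=-0.543 → step 28: x=0.103, v=0.061, θ=-0.023, ω=0.016
apply F[28]=-0.524 → step 29: x=0.104, v=0.056, θ=-0.023, ω=0.019
apply F[29]=-0.506 → step 30: x=0.105, v=0.051, θ=-0.022, ω=0.021
apply F[30]=-0.488 → step 31: x=0.106, v=0.046, θ=-0.022, ω=0.023
apply F[31]=-0.471 → step 32: x=0.107, v=0.041, θ=-0.021, ω=0.025
apply F[32]=-0.454 → step 33: x=0.108, v=0.037, θ=-0.021, ω=0.026
apply F[33]=-0.438 → step 34: x=0.108, v=0.032, θ=-0.020, ω=0.027
apply F[34]=-0.421 → step 35: x=0.109, v=0.028, θ=-0.020, ω=0.027
apply F[35]=-0.406 → step 36: x=0.110, v=0.024, θ=-0.019, ω=0.028
apply F[36]=-0.392 → step 37: x=0.110, v=0.020, θ=-0.019, ω=0.028
apply F[37]=-0.376 → step 38: x=0.110, v=0.016, θ=-0.018, ω=0.028
apply F[38]=-0.362 → step 39: x=0.111, v=0.013, θ=-0.018, ω=0.028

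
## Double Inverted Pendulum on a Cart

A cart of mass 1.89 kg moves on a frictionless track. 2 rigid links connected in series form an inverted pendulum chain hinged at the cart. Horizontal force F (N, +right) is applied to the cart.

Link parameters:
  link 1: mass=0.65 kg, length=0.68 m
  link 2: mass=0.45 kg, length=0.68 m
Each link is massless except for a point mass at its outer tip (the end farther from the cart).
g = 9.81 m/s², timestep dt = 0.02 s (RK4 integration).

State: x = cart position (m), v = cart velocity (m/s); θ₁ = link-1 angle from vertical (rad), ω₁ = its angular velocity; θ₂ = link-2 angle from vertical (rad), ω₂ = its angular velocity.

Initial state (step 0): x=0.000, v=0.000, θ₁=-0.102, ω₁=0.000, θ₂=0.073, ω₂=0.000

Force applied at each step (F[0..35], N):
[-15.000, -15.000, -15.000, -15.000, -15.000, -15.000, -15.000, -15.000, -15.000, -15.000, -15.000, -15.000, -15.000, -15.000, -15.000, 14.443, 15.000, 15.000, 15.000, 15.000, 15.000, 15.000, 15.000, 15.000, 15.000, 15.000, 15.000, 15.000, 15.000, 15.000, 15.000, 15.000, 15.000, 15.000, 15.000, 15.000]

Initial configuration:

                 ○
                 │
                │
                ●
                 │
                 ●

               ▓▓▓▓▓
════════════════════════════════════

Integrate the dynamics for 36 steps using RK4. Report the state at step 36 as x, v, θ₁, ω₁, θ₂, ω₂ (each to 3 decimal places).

apply F[0]=-15.000 → step 1: x=-0.001, v=-0.147, θ₁=-0.101, ω₁=0.149, θ₂=0.074, ω₂=0.089
apply F[1]=-15.000 → step 2: x=-0.006, v=-0.294, θ₁=-0.096, ω₁=0.301, θ₂=0.077, ω₂=0.177
apply F[2]=-15.000 → step 3: x=-0.013, v=-0.441, θ₁=-0.088, ω₁=0.456, θ₂=0.081, ω₂=0.263
apply F[3]=-15.000 → step 4: x=-0.024, v=-0.591, θ₁=-0.078, ω₁=0.617, θ₂=0.087, ω₂=0.346
apply F[4]=-15.000 → step 5: x=-0.037, v=-0.741, θ₁=-0.064, ω₁=0.786, θ₂=0.095, ω₂=0.424
apply F[5]=-15.000 → step 6: x=-0.053, v=-0.894, θ₁=-0.046, ω₁=0.965, θ₂=0.104, ω₂=0.497
apply F[6]=-15.000 → step 7: x=-0.073, v=-1.049, θ₁=-0.025, ω₁=1.156, θ₂=0.115, ω₂=0.562
apply F[7]=-15.000 → step 8: x=-0.095, v=-1.206, θ₁=0.000, ω₁=1.362, θ₂=0.126, ω₂=0.619
apply F[8]=-15.000 → step 9: x=-0.121, v=-1.366, θ₁=0.030, ω₁=1.582, θ₂=0.139, ω₂=0.666
apply F[9]=-15.000 → step 10: x=-0.150, v=-1.529, θ₁=0.064, ω₁=1.820, θ₂=0.153, ω₂=0.702
apply F[10]=-15.000 → step 11: x=-0.182, v=-1.694, θ₁=0.102, ω₁=2.076, θ₂=0.167, ω₂=0.727
apply F[11]=-15.000 → step 12: x=-0.218, v=-1.860, θ₁=0.147, ω₁=2.349, θ₂=0.182, ω₂=0.740
apply F[12]=-15.000 → step 13: x=-0.256, v=-2.026, θ₁=0.197, ω₁=2.637, θ₂=0.197, ω₂=0.744
apply F[13]=-15.000 → step 14: x=-0.299, v=-2.191, θ₁=0.252, ω₁=2.938, θ₂=0.212, ω₂=0.742
apply F[14]=-15.000 → step 15: x=-0.344, v=-2.351, θ₁=0.314, ω₁=3.245, θ₂=0.227, ω₂=0.741
apply F[15]=+14.443 → step 16: x=-0.390, v=-2.215, θ₁=0.378, ω₁=3.165, θ₂=0.241, ω₂=0.716
apply F[16]=+15.000 → step 17: x=-0.433, v=-2.079, θ₁=0.441, ω₁=3.111, θ₂=0.255, ω₂=0.678
apply F[17]=+15.000 → step 18: x=-0.473, v=-1.947, θ₁=0.503, ω₁=3.088, θ₂=0.268, ω₂=0.626
apply F[18]=+15.000 → step 19: x=-0.511, v=-1.817, θ₁=0.565, ω₁=3.095, θ₂=0.280, ω₂=0.563
apply F[19]=+15.000 → step 20: x=-0.546, v=-1.689, θ₁=0.627, ω₁=3.129, θ₂=0.291, ω₂=0.491
apply F[20]=+15.000 → step 21: x=-0.578, v=-1.562, θ₁=0.690, ω₁=3.187, θ₂=0.300, ω₂=0.413
apply F[21]=+15.000 → step 22: x=-0.608, v=-1.434, θ₁=0.754, ω₁=3.266, θ₂=0.307, ω₂=0.332
apply F[22]=+15.000 → step 23: x=-0.635, v=-1.304, θ₁=0.821, ω₁=3.365, θ₂=0.313, ω₂=0.252
apply F[23]=+15.000 → step 24: x=-0.660, v=-1.172, θ₁=0.889, ω₁=3.480, θ₂=0.317, ω₂=0.177
apply F[24]=+15.000 → step 25: x=-0.682, v=-1.034, θ₁=0.960, ω₁=3.611, θ₂=0.320, ω₂=0.111
apply F[25]=+15.000 → step 26: x=-0.702, v=-0.892, θ₁=1.034, ω₁=3.756, θ₂=0.322, ω₂=0.060
apply F[26]=+15.000 → step 27: x=-0.718, v=-0.743, θ₁=1.110, ω₁=3.914, θ₂=0.323, ω₂=0.028
apply F[27]=+15.000 → step 28: x=-0.731, v=-0.586, θ₁=1.190, ω₁=4.085, θ₂=0.323, ω₂=0.021
apply F[28]=+15.000 → step 29: x=-0.741, v=-0.421, θ₁=1.274, ω₁=4.271, θ₂=0.324, ω₂=0.043
apply F[29]=+15.000 → step 30: x=-0.748, v=-0.246, θ₁=1.361, ω₁=4.473, θ₂=0.325, ω₂=0.102
apply F[30]=+15.000 → step 31: x=-0.751, v=-0.061, θ₁=1.453, ω₁=4.693, θ₂=0.328, ω₂=0.203
apply F[31]=+15.000 → step 32: x=-0.750, v=0.136, θ₁=1.549, ω₁=4.936, θ₂=0.333, ω₂=0.355
apply F[32]=+15.000 → step 33: x=-0.746, v=0.346, θ₁=1.650, ω₁=5.206, θ₂=0.343, ω₂=0.566
apply F[33]=+15.000 → step 34: x=-0.736, v=0.572, θ₁=1.758, ω₁=5.507, θ₂=0.357, ω₂=0.848
apply F[34]=+15.000 → step 35: x=-0.723, v=0.815, θ₁=1.871, ω₁=5.847, θ₂=0.377, ω₂=1.216
apply F[35]=+15.000 → step 36: x=-0.704, v=1.076, θ₁=1.992, ω₁=6.229, θ₂=0.406, ω₂=1.686

Answer: x=-0.704, v=1.076, θ₁=1.992, ω₁=6.229, θ₂=0.406, ω₂=1.686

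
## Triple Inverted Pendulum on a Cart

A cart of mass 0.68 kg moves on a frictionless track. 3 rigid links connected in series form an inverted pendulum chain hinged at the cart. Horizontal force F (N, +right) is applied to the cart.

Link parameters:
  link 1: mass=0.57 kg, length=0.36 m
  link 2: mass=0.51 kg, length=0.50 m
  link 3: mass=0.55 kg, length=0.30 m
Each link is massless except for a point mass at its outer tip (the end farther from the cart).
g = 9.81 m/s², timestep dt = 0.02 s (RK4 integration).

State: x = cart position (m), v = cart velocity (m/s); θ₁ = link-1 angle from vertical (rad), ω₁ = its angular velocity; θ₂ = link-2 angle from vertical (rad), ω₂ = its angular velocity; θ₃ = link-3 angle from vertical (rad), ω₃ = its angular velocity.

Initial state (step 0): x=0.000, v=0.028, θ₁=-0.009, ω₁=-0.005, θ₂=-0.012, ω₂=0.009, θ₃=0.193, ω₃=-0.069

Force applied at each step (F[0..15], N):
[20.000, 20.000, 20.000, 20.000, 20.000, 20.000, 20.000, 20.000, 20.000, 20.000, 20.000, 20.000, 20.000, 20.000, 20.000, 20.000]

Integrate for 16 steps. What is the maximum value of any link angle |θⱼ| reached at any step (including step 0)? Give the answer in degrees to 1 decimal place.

Answer: 110.0°

Derivation:
apply F[0]=+20.000 → step 1: x=0.006, v=0.622, θ₁=-0.026, ω₁=-1.665, θ₂=-0.013, ω₂=-0.063, θ₃=0.194, ω₃=0.175
apply F[1]=+20.000 → step 2: x=0.025, v=1.223, θ₁=-0.076, ω₁=-3.376, θ₂=-0.014, ω₂=-0.093, θ₃=0.199, ω₃=0.339
apply F[2]=+20.000 → step 3: x=0.055, v=1.808, θ₁=-0.160, ω₁=-5.047, θ₂=-0.016, ω₂=-0.098, θ₃=0.207, ω₃=0.335
apply F[3]=+20.000 → step 4: x=0.097, v=2.321, θ₁=-0.276, ω₁=-6.410, θ₂=-0.019, ω₂=-0.200, θ₃=0.211, ω₃=0.123
apply F[4]=+20.000 → step 5: x=0.147, v=2.717, θ₁=-0.413, ω₁=-7.268, θ₂=-0.026, ω₂=-0.524, θ₃=0.211, ω₃=-0.230
apply F[5]=+20.000 → step 6: x=0.205, v=3.006, θ₁=-0.564, ω₁=-7.696, θ₂=-0.041, ω₂=-1.076, θ₃=0.202, ω₃=-0.619
apply F[6]=+20.000 → step 7: x=0.267, v=3.219, θ₁=-0.720, ω₁=-7.866, θ₂=-0.070, ω₂=-1.791, θ₃=0.186, ω₃=-0.996
apply F[7]=+20.000 → step 8: x=0.333, v=3.380, θ₁=-0.877, ω₁=-7.891, θ₂=-0.114, ω₂=-2.603, θ₃=0.162, ω₃=-1.363
apply F[8]=+20.000 → step 9: x=0.402, v=3.504, θ₁=-1.035, ω₁=-7.815, θ₂=-0.174, ω₂=-3.471, θ₃=0.131, ω₃=-1.743
apply F[9]=+20.000 → step 10: x=0.473, v=3.602, θ₁=-1.189, ω₁=-7.645, θ₂=-0.253, ω₂=-4.362, θ₃=0.092, ω₃=-2.168
apply F[10]=+20.000 → step 11: x=0.546, v=3.681, θ₁=-1.340, ω₁=-7.364, θ₂=-0.349, ω₂=-5.251, θ₃=0.044, ω₃=-2.677
apply F[11]=+20.000 → step 12: x=0.620, v=3.748, θ₁=-1.483, ω₁=-6.947, θ₂=-0.462, ω₂=-6.111, θ₃=-0.016, ω₃=-3.313
apply F[12]=+20.000 → step 13: x=0.696, v=3.811, θ₁=-1.616, ω₁=-6.366, θ₂=-0.593, ω₂=-6.919, θ₃=-0.090, ω₃=-4.125
apply F[13]=+20.000 → step 14: x=0.773, v=3.873, θ₁=-1.736, ω₁=-5.598, θ₂=-0.739, ω₂=-7.646, θ₃=-0.182, ω₃=-5.158
apply F[14]=+20.000 → step 15: x=0.851, v=3.932, θ₁=-1.839, ω₁=-4.638, θ₂=-0.898, ω₂=-8.264, θ₃=-0.298, ω₃=-6.455
apply F[15]=+20.000 → step 16: x=0.930, v=3.974, θ₁=-1.921, ω₁=-3.510, θ₂=-1.068, ω₂=-8.740, θ₃=-0.442, ω₃=-8.050
Max |angle| over trajectory = 1.921 rad = 110.0°.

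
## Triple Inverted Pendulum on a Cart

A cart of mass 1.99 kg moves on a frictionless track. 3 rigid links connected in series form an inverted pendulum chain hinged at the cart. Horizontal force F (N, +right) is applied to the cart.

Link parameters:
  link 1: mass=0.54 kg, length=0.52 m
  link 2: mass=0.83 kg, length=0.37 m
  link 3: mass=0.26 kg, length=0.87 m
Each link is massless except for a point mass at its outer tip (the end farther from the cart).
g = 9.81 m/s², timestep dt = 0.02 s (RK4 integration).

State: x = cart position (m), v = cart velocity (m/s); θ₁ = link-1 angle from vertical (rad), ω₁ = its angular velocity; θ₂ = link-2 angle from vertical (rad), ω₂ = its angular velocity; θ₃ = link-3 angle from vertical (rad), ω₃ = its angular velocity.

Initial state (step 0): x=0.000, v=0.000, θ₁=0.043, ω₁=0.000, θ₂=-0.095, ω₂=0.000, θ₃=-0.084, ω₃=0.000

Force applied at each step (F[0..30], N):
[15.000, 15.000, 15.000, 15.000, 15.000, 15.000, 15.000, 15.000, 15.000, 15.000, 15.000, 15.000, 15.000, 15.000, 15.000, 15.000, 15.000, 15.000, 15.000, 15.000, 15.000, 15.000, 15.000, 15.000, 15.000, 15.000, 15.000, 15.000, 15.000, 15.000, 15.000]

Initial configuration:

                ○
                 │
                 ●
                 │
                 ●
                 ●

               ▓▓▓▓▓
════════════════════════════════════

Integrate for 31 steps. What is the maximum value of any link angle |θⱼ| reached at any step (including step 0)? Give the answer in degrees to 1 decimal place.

apply F[0]=+15.000 → step 1: x=0.001, v=0.144, θ₁=0.041, ω₁=-0.158, θ₂=-0.097, ω₂=-0.221, θ₃=-0.084, ω₃=0.003
apply F[1]=+15.000 → step 2: x=0.006, v=0.289, θ₁=0.037, ω₁=-0.318, θ₂=-0.104, ω₂=-0.442, θ₃=-0.084, ω₃=0.008
apply F[2]=+15.000 → step 3: x=0.013, v=0.434, θ₁=0.029, ω₁=-0.482, θ₂=-0.115, ω₂=-0.665, θ₃=-0.084, ω₃=0.015
apply F[3]=+15.000 → step 4: x=0.023, v=0.581, θ₁=0.017, ω₁=-0.654, θ₂=-0.130, ω₂=-0.891, θ₃=-0.083, ω₃=0.026
apply F[4]=+15.000 → step 5: x=0.036, v=0.731, θ₁=0.002, ω₁=-0.836, θ₂=-0.151, ω₂=-1.117, θ₃=-0.083, ω₃=0.041
apply F[5]=+15.000 → step 6: x=0.052, v=0.882, θ₁=-0.016, ω₁=-1.031, θ₂=-0.175, ω₂=-1.344, θ₃=-0.082, ω₃=0.061
apply F[6]=+15.000 → step 7: x=0.072, v=1.037, θ₁=-0.039, ω₁=-1.243, θ₂=-0.204, ω₂=-1.568, θ₃=-0.080, ω₃=0.086
apply F[7]=+15.000 → step 8: x=0.094, v=1.193, θ₁=-0.066, ω₁=-1.475, θ₂=-0.238, ω₂=-1.784, θ₃=-0.078, ω₃=0.115
apply F[8]=+15.000 → step 9: x=0.119, v=1.353, θ₁=-0.098, ω₁=-1.731, θ₂=-0.276, ω₂=-1.985, θ₃=-0.076, ω₃=0.146
apply F[9]=+15.000 → step 10: x=0.148, v=1.514, θ₁=-0.135, ω₁=-2.015, θ₂=-0.317, ω₂=-2.164, θ₃=-0.072, ω₃=0.179
apply F[10]=+15.000 → step 11: x=0.180, v=1.676, θ₁=-0.179, ω₁=-2.329, θ₂=-0.362, ω₂=-2.310, θ₃=-0.068, ω₃=0.208
apply F[11]=+15.000 → step 12: x=0.215, v=1.837, θ₁=-0.229, ω₁=-2.676, θ₂=-0.409, ω₂=-2.414, θ₃=-0.064, ω₃=0.230
apply F[12]=+15.000 → step 13: x=0.253, v=1.994, θ₁=-0.286, ω₁=-3.052, θ₂=-0.458, ω₂=-2.465, θ₃=-0.059, ω₃=0.239
apply F[13]=+15.000 → step 14: x=0.295, v=2.145, θ₁=-0.351, ω₁=-3.455, θ₂=-0.507, ω₂=-2.460, θ₃=-0.055, ω₃=0.230
apply F[14]=+15.000 → step 15: x=0.339, v=2.284, θ₁=-0.424, ω₁=-3.872, θ₂=-0.556, ω₂=-2.401, θ₃=-0.050, ω₃=0.196
apply F[15]=+15.000 → step 16: x=0.386, v=2.408, θ₁=-0.506, ω₁=-4.291, θ₂=-0.603, ω₂=-2.301, θ₃=-0.047, ω₃=0.130
apply F[16]=+15.000 → step 17: x=0.435, v=2.510, θ₁=-0.596, ω₁=-4.691, θ₂=-0.648, ω₂=-2.186, θ₃=-0.045, ω₃=0.030
apply F[17]=+15.000 → step 18: x=0.486, v=2.588, θ₁=-0.693, ω₁=-5.052, θ₂=-0.691, ω₂=-2.095, θ₃=-0.046, ω₃=-0.105
apply F[18]=+15.000 → step 19: x=0.539, v=2.639, θ₁=-0.798, ω₁=-5.356, θ₂=-0.732, ω₂=-2.069, θ₃=-0.050, ω₃=-0.275
apply F[19]=+15.000 → step 20: x=0.592, v=2.665, θ₁=-0.907, ω₁=-5.595, θ₂=-0.774, ω₂=-2.147, θ₃=-0.057, ω₃=-0.473
apply F[20]=+15.000 → step 21: x=0.645, v=2.668, θ₁=-1.021, ω₁=-5.767, θ₂=-0.819, ω₂=-2.352, θ₃=-0.069, ω₃=-0.695
apply F[21]=+15.000 → step 22: x=0.698, v=2.653, θ₁=-1.137, ω₁=-5.878, θ₂=-0.869, ω₂=-2.688, θ₃=-0.085, ω₃=-0.934
apply F[22]=+15.000 → step 23: x=0.751, v=2.622, θ₁=-1.256, ω₁=-5.936, θ₂=-0.927, ω₂=-3.152, θ₃=-0.106, ω₃=-1.191
apply F[23]=+15.000 → step 24: x=0.803, v=2.577, θ₁=-1.375, ω₁=-5.947, θ₂=-0.996, ω₂=-3.730, θ₃=-0.133, ω₃=-1.470
apply F[24]=+15.000 → step 25: x=0.854, v=2.521, θ₁=-1.493, ω₁=-5.912, θ₂=-1.077, ω₂=-4.407, θ₃=-0.165, ω₃=-1.776
apply F[25]=+15.000 → step 26: x=0.904, v=2.453, θ₁=-1.611, ω₁=-5.829, θ₂=-1.173, ω₂=-5.165, θ₃=-0.204, ω₃=-2.121
apply F[26]=+15.000 → step 27: x=0.952, v=2.372, θ₁=-1.726, ω₁=-5.699, θ₂=-1.284, ω₂=-5.984, θ₃=-0.250, ω₃=-2.520
apply F[27]=+15.000 → step 28: x=0.999, v=2.277, θ₁=-1.838, ω₁=-5.524, θ₂=-1.413, ω₂=-6.841, θ₃=-0.305, ω₃=-2.992
apply F[28]=+15.000 → step 29: x=1.043, v=2.165, θ₁=-1.947, ω₁=-5.316, θ₂=-1.558, ω₂=-7.700, θ₃=-0.371, ω₃=-3.558
apply F[29]=+15.000 → step 30: x=1.085, v=2.032, θ₁=-2.051, ω₁=-5.107, θ₂=-1.720, ω₂=-8.510, θ₃=-0.449, ω₃=-4.242
apply F[30]=+15.000 → step 31: x=1.124, v=1.875, θ₁=-2.151, ω₁=-4.955, θ₂=-1.897, ω₂=-9.183, θ₃=-0.541, ω₃=-5.062
Max |angle| over trajectory = 2.151 rad = 123.3°.

Answer: 123.3°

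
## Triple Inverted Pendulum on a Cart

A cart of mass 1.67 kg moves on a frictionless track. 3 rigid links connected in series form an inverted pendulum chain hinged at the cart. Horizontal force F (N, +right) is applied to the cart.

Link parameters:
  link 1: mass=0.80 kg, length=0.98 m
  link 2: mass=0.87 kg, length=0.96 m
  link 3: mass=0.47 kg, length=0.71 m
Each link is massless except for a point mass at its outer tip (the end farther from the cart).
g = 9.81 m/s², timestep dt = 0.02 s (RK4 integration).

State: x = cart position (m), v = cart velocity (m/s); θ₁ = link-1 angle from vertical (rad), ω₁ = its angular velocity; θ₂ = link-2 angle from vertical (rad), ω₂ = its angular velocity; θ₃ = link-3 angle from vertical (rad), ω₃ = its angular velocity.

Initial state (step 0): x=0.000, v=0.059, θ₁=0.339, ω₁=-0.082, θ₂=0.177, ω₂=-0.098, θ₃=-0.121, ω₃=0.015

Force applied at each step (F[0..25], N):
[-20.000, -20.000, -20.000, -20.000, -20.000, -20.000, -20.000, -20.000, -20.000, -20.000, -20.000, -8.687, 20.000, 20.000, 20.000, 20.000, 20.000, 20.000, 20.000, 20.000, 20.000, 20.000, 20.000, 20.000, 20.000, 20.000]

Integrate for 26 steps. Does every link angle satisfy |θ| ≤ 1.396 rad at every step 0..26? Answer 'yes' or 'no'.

apply F[0]=-20.000 → step 1: x=-0.002, v=-0.217, θ₁=0.341, ω₁=0.274, θ₂=0.175, ω₂=-0.124, θ₃=-0.121, ω₃=-0.038
apply F[1]=-20.000 → step 2: x=-0.009, v=-0.492, θ₁=0.350, ω₁=0.628, θ₂=0.172, ω₂=-0.150, θ₃=-0.122, ω₃=-0.088
apply F[2]=-20.000 → step 3: x=-0.021, v=-0.763, θ₁=0.366, ω₁=0.978, θ₂=0.169, ω₂=-0.176, θ₃=-0.125, ω₃=-0.130
apply F[3]=-20.000 → step 4: x=-0.039, v=-1.027, θ₁=0.389, ω₁=1.321, θ₂=0.165, ω₂=-0.199, θ₃=-0.128, ω₃=-0.162
apply F[4]=-20.000 → step 5: x=-0.062, v=-1.283, θ₁=0.419, ω₁=1.652, θ₂=0.161, ω₂=-0.215, θ₃=-0.131, ω₃=-0.181
apply F[5]=-20.000 → step 6: x=-0.090, v=-1.527, θ₁=0.455, ω₁=1.966, θ₂=0.156, ω₂=-0.220, θ₃=-0.135, ω₃=-0.186
apply F[6]=-20.000 → step 7: x=-0.123, v=-1.757, θ₁=0.497, ω₁=2.258, θ₂=0.152, ω₂=-0.208, θ₃=-0.138, ω₃=-0.176
apply F[7]=-20.000 → step 8: x=-0.161, v=-1.971, θ₁=0.545, ω₁=2.524, θ₂=0.148, ω₂=-0.174, θ₃=-0.142, ω₃=-0.153
apply F[8]=-20.000 → step 9: x=-0.202, v=-2.169, θ₁=0.598, ω₁=2.763, θ₂=0.145, ω₂=-0.113, θ₃=-0.144, ω₃=-0.120
apply F[9]=-20.000 → step 10: x=-0.247, v=-2.349, θ₁=0.655, ω₁=2.976, θ₂=0.144, ω₂=-0.022, θ₃=-0.146, ω₃=-0.077
apply F[10]=-20.000 → step 11: x=-0.296, v=-2.513, θ₁=0.717, ω₁=3.163, θ₂=0.145, ω₂=0.100, θ₃=-0.148, ω₃=-0.028
apply F[11]=-8.687 → step 12: x=-0.347, v=-2.564, θ₁=0.781, ω₁=3.289, θ₂=0.148, ω₂=0.189, θ₃=-0.148, ω₃=0.003
apply F[12]=+20.000 → step 13: x=-0.396, v=-2.362, θ₁=0.848, ω₁=3.326, θ₂=0.151, ω₂=0.124, θ₃=-0.148, ω₃=-0.017
apply F[13]=+20.000 → step 14: x=-0.441, v=-2.158, θ₁=0.915, ω₁=3.377, θ₂=0.153, ω₂=0.063, θ₃=-0.148, ω₃=-0.034
apply F[14]=+20.000 → step 15: x=-0.482, v=-1.949, θ₁=0.983, ω₁=3.441, θ₂=0.153, ω₂=0.006, θ₃=-0.149, ω₃=-0.047
apply F[15]=+20.000 → step 16: x=-0.519, v=-1.736, θ₁=1.052, ω₁=3.517, θ₂=0.153, ω₂=-0.042, θ₃=-0.150, ω₃=-0.057
apply F[16]=+20.000 → step 17: x=-0.552, v=-1.516, θ₁=1.123, ω₁=3.604, θ₂=0.152, ω₂=-0.080, θ₃=-0.151, ω₃=-0.063
apply F[17]=+20.000 → step 18: x=-0.580, v=-1.290, θ₁=1.197, ω₁=3.704, θ₂=0.150, ω₂=-0.105, θ₃=-0.153, ω₃=-0.067
apply F[18]=+20.000 → step 19: x=-0.603, v=-1.055, θ₁=1.272, ω₁=3.816, θ₂=0.148, ω₂=-0.115, θ₃=-0.154, ω₃=-0.068
apply F[19]=+20.000 → step 20: x=-0.622, v=-0.811, θ₁=1.349, ω₁=3.943, θ₂=0.145, ω₂=-0.106, θ₃=-0.156, ω₃=-0.067
apply F[20]=+20.000 → step 21: x=-0.635, v=-0.557, θ₁=1.430, ω₁=4.087, θ₂=0.143, ω₂=-0.075, θ₃=-0.157, ω₃=-0.065
apply F[21]=+20.000 → step 22: x=-0.644, v=-0.290, θ₁=1.513, ω₁=4.251, θ₂=0.143, ω₂=-0.017, θ₃=-0.158, ω₃=-0.062
apply F[22]=+20.000 → step 23: x=-0.647, v=-0.008, θ₁=1.600, ω₁=4.439, θ₂=0.143, ω₂=0.071, θ₃=-0.159, ω₃=-0.059
apply F[23]=+20.000 → step 24: x=-0.644, v=0.290, θ₁=1.691, ω₁=4.655, θ₂=0.146, ω₂=0.198, θ₃=-0.160, ω₃=-0.056
apply F[24]=+20.000 → step 25: x=-0.635, v=0.608, θ₁=1.786, ω₁=4.908, θ₂=0.151, ω₂=0.372, θ₃=-0.162, ω₃=-0.057
apply F[25]=+20.000 → step 26: x=-0.620, v=0.950, θ₁=1.887, ω₁=5.206, θ₂=0.161, ω₂=0.604, θ₃=-0.163, ω₃=-0.062
Max |angle| over trajectory = 1.887 rad; bound = 1.396 → exceeded.

Answer: no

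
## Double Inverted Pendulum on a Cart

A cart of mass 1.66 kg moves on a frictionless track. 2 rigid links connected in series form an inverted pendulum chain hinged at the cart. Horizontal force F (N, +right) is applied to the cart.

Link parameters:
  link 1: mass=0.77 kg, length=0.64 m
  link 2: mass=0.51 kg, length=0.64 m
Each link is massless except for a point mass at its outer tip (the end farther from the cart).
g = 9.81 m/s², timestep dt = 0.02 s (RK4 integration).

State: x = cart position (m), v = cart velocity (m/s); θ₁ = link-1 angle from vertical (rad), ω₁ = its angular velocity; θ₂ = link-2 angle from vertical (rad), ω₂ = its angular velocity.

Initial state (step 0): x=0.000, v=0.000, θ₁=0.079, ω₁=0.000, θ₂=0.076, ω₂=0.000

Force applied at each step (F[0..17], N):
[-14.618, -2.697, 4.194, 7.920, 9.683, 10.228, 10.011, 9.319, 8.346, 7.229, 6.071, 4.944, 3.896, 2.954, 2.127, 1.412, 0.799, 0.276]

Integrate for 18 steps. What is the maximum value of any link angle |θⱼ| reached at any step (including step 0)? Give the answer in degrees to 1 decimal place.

apply F[0]=-14.618 → step 1: x=-0.002, v=-0.187, θ₁=0.082, ω₁=0.317, θ₂=0.076, ω₂=-0.002
apply F[1]=-2.697 → step 2: x=-0.006, v=-0.232, θ₁=0.089, ω₁=0.415, θ₂=0.076, ω₂=-0.007
apply F[2]=+4.194 → step 3: x=-0.010, v=-0.196, θ₁=0.098, ω₁=0.391, θ₂=0.076, ω₂=-0.016
apply F[3]=+7.920 → step 4: x=-0.013, v=-0.116, θ₁=0.104, ω₁=0.303, θ₂=0.075, ω₂=-0.029
apply F[4]=+9.683 → step 5: x=-0.015, v=-0.016, θ₁=0.109, ω₁=0.188, θ₂=0.074, ω₂=-0.046
apply F[5]=+10.228 → step 6: x=-0.014, v=0.089, θ₁=0.112, ω₁=0.065, θ₂=0.073, ω₂=-0.066
apply F[6]=+10.011 → step 7: x=-0.011, v=0.192, θ₁=0.112, ω₁=-0.051, θ₂=0.072, ω₂=-0.087
apply F[7]=+9.319 → step 8: x=-0.006, v=0.287, θ₁=0.110, ω₁=-0.156, θ₂=0.070, ω₂=-0.109
apply F[8]=+8.346 → step 9: x=0.000, v=0.370, θ₁=0.106, ω₁=-0.245, θ₂=0.068, ω₂=-0.129
apply F[9]=+7.229 → step 10: x=0.008, v=0.442, θ₁=0.100, ω₁=-0.316, θ₂=0.065, ω₂=-0.149
apply F[10]=+6.071 → step 11: x=0.018, v=0.500, θ₁=0.093, ω₁=-0.370, θ₂=0.062, ω₂=-0.166
apply F[11]=+4.944 → step 12: x=0.028, v=0.546, θ₁=0.086, ω₁=-0.408, θ₂=0.058, ω₂=-0.182
apply F[12]=+3.896 → step 13: x=0.039, v=0.580, θ₁=0.077, ω₁=-0.432, θ₂=0.054, ω₂=-0.194
apply F[13]=+2.954 → step 14: x=0.051, v=0.605, θ₁=0.069, ω₁=-0.443, θ₂=0.050, ω₂=-0.205
apply F[14]=+2.127 → step 15: x=0.063, v=0.621, θ₁=0.060, ω₁=-0.446, θ₂=0.046, ω₂=-0.213
apply F[15]=+1.412 → step 16: x=0.076, v=0.630, θ₁=0.051, ω₁=-0.440, θ₂=0.042, ω₂=-0.219
apply F[16]=+0.799 → step 17: x=0.089, v=0.633, θ₁=0.042, ω₁=-0.429, θ₂=0.037, ω₂=-0.222
apply F[17]=+0.276 → step 18: x=0.101, v=0.630, θ₁=0.034, ω₁=-0.413, θ₂=0.033, ω₂=-0.224
Max |angle| over trajectory = 0.112 rad = 6.4°.

Answer: 6.4°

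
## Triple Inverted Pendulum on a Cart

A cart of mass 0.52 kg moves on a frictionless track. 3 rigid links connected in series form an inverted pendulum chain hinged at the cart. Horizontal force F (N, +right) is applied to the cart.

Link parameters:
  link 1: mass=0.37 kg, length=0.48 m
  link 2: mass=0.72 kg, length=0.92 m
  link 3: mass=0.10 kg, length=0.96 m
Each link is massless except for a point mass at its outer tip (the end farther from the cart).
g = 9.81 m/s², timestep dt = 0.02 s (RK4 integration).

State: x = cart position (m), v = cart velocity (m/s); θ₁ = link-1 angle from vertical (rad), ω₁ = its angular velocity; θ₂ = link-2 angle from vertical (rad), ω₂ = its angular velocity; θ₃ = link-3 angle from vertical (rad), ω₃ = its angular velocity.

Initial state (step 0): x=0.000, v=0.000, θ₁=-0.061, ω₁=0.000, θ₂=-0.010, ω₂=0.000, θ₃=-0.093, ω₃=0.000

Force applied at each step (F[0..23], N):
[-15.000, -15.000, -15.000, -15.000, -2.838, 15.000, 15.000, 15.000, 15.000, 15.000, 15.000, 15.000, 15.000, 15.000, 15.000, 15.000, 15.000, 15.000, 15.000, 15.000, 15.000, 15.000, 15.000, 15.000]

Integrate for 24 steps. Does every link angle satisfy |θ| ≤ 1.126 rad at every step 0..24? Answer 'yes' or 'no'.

Answer: yes

Derivation:
apply F[0]=-15.000 → step 1: x=-0.005, v=-0.548, θ₁=-0.050, ω₁=1.067, θ₂=-0.010, ω₂=0.040, θ₃=-0.093, ω₃=-0.022
apply F[1]=-15.000 → step 2: x=-0.022, v=-1.109, θ₁=-0.018, ω₁=2.196, θ₂=-0.009, ω₂=0.061, θ₃=-0.094, ω₃=-0.041
apply F[2]=-15.000 → step 3: x=-0.050, v=-1.687, θ₁=0.038, ω₁=3.409, θ₂=-0.007, ω₂=0.057, θ₃=-0.095, ω₃=-0.053
apply F[3]=-15.000 → step 4: x=-0.089, v=-2.261, θ₁=0.119, ω₁=4.627, θ₂=-0.006, ω₂=0.062, θ₃=-0.096, ω₃=-0.052
apply F[4]=-2.838 → step 5: x=-0.136, v=-2.356, θ₁=0.213, ω₁=4.861, θ₂=-0.005, ω₂=0.083, θ₃=-0.097, ω₃=-0.048
apply F[5]=+15.000 → step 6: x=-0.178, v=-1.846, θ₁=0.302, ω₁=4.071, θ₂=-0.004, ω₂=-0.019, θ₃=-0.098, ω₃=-0.060
apply F[6]=+15.000 → step 7: x=-0.210, v=-1.390, θ₁=0.378, ω₁=3.546, θ₂=-0.006, ω₂=-0.205, θ₃=-0.099, ω₃=-0.077
apply F[7]=+15.000 → step 8: x=-0.233, v=-0.972, θ₁=0.445, ω₁=3.207, θ₂=-0.013, ω₂=-0.450, θ₃=-0.101, ω₃=-0.094
apply F[8]=+15.000 → step 9: x=-0.249, v=-0.577, θ₁=0.507, ω₁=2.992, θ₂=-0.024, ω₂=-0.735, θ₃=-0.103, ω₃=-0.109
apply F[9]=+15.000 → step 10: x=-0.257, v=-0.194, θ₁=0.566, ω₁=2.854, θ₂=-0.042, ω₂=-1.047, θ₃=-0.105, ω₃=-0.120
apply F[10]=+15.000 → step 11: x=-0.257, v=0.182, θ₁=0.622, ω₁=2.756, θ₂=-0.066, ω₂=-1.376, θ₃=-0.108, ω₃=-0.127
apply F[11]=+15.000 → step 12: x=-0.249, v=0.557, θ₁=0.676, ω₁=2.672, θ₂=-0.097, ω₂=-1.716, θ₃=-0.110, ω₃=-0.131
apply F[12]=+15.000 → step 13: x=-0.234, v=0.934, θ₁=0.728, ω₁=2.581, θ₂=-0.135, ω₂=-2.062, θ₃=-0.113, ω₃=-0.130
apply F[13]=+15.000 → step 14: x=-0.212, v=1.312, θ₁=0.779, ω₁=2.464, θ₂=-0.180, ω₂=-2.412, θ₃=-0.116, ω₃=-0.128
apply F[14]=+15.000 → step 15: x=-0.182, v=1.692, θ₁=0.827, ω₁=2.308, θ₂=-0.232, ω₂=-2.766, θ₃=-0.118, ω₃=-0.126
apply F[15]=+15.000 → step 16: x=-0.144, v=2.072, θ₁=0.871, ω₁=2.098, θ₂=-0.290, ω₂=-3.126, θ₃=-0.121, ω₃=-0.125
apply F[16]=+15.000 → step 17: x=-0.099, v=2.448, θ₁=0.910, ω₁=1.821, θ₂=-0.357, ω₂=-3.493, θ₃=-0.123, ω₃=-0.131
apply F[17]=+15.000 → step 18: x=-0.046, v=2.820, θ₁=0.943, ω₁=1.462, θ₂=-0.430, ω₂=-3.872, θ₃=-0.126, ω₃=-0.147
apply F[18]=+15.000 → step 19: x=0.014, v=3.182, θ₁=0.968, ω₁=1.005, θ₂=-0.512, ω₂=-4.265, θ₃=-0.129, ω₃=-0.178
apply F[19]=+15.000 → step 20: x=0.081, v=3.531, θ₁=0.983, ω₁=0.433, θ₂=-0.601, ω₂=-4.677, θ₃=-0.133, ω₃=-0.232
apply F[20]=+15.000 → step 21: x=0.155, v=3.866, θ₁=0.984, ω₁=-0.274, θ₂=-0.699, ω₂=-5.110, θ₃=-0.139, ω₃=-0.316
apply F[21]=+15.000 → step 22: x=0.235, v=4.187, θ₁=0.971, ω₁=-1.136, θ₂=-0.806, ω₂=-5.564, θ₃=-0.146, ω₃=-0.439
apply F[22]=+15.000 → step 23: x=0.322, v=4.496, θ₁=0.938, ω₁=-2.174, θ₂=-0.921, ω₂=-6.032, θ₃=-0.157, ω₃=-0.613
apply F[23]=+15.000 → step 24: x=0.415, v=4.804, θ₁=0.882, ω₁=-3.409, θ₂=-1.047, ω₂=-6.503, θ₃=-0.171, ω₃=-0.844
Max |angle| over trajectory = 1.047 rad; bound = 1.126 → within bound.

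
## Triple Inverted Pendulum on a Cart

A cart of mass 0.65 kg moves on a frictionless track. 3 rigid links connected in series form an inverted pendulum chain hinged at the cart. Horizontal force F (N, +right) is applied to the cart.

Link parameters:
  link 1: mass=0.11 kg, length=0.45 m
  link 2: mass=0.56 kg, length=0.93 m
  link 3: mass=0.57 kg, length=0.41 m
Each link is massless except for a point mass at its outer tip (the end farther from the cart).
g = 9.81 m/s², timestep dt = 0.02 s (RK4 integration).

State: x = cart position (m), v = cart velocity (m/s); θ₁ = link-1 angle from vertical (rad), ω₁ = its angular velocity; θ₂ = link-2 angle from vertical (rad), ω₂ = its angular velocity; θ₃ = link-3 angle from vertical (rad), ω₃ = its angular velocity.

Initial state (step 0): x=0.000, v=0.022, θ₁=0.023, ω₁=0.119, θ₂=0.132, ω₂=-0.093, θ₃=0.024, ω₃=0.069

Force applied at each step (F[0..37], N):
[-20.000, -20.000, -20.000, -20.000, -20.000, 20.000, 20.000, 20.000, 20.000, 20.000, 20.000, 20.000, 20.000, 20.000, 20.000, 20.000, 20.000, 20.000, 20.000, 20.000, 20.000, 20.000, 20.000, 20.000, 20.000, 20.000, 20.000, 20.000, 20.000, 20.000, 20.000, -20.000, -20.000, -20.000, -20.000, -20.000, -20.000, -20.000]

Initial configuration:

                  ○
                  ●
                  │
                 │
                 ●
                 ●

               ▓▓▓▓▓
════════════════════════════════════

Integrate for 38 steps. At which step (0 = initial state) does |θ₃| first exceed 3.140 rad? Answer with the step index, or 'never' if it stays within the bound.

apply F[0]=-20.000 → step 1: x=-0.006, v=-0.602, θ₁=0.036, ω₁=1.149, θ₂=0.132, ω₂=0.121, θ₃=0.025, ω₃=-0.013
apply F[1]=-20.000 → step 2: x=-0.024, v=-1.229, θ₁=0.070, ω₁=2.323, θ₂=0.136, ω₂=0.264, θ₃=0.024, ω₃=-0.080
apply F[2]=-20.000 → step 3: x=-0.055, v=-1.852, θ₁=0.130, ω₁=3.686, θ₂=0.142, ω₂=0.301, θ₃=0.022, ω₃=-0.107
apply F[3]=-20.000 → step 4: x=-0.098, v=-2.440, θ₁=0.217, ω₁=4.981, θ₂=0.148, ω₂=0.326, θ₃=0.020, ω₃=-0.059
apply F[4]=-20.000 → step 5: x=-0.152, v=-2.961, θ₁=0.325, ω₁=5.712, θ₂=0.157, ω₂=0.568, θ₃=0.020, ω₃=0.060
apply F[5]=+20.000 → step 6: x=-0.206, v=-2.404, θ₁=0.433, ω₁=5.122, θ₂=0.166, ω₂=0.362, θ₃=0.020, ω₃=0.005
apply F[6]=+20.000 → step 7: x=-0.248, v=-1.874, θ₁=0.533, ω₁=4.926, θ₂=0.170, ω₂=0.015, θ₃=0.020, ω₃=-0.062
apply F[7]=+20.000 → step 8: x=-0.281, v=-1.351, θ₁=0.631, ω₁=4.923, θ₂=0.167, ω₂=-0.396, θ₃=0.018, ω₃=-0.121
apply F[8]=+20.000 → step 9: x=-0.302, v=-0.823, θ₁=0.730, ω₁=4.991, θ₂=0.154, ω₂=-0.823, θ₃=0.015, ω₃=-0.165
apply F[9]=+20.000 → step 10: x=-0.314, v=-0.287, θ₁=0.831, ω₁=5.071, θ₂=0.134, ω₂=-1.242, θ₃=0.012, ω₃=-0.195
apply F[10]=+20.000 → step 11: x=-0.314, v=0.258, θ₁=0.933, ω₁=5.133, θ₂=0.105, ω₂=-1.642, θ₃=0.007, ω₃=-0.212
apply F[11]=+20.000 → step 12: x=-0.303, v=0.809, θ₁=1.036, ω₁=5.166, θ₂=0.068, ω₂=-2.022, θ₃=0.003, ω₃=-0.220
apply F[12]=+20.000 → step 13: x=-0.281, v=1.365, θ₁=1.139, ω₁=5.166, θ₂=0.024, ω₂=-2.387, θ₃=-0.001, ω₃=-0.223
apply F[13]=+20.000 → step 14: x=-0.249, v=1.925, θ₁=1.242, ω₁=5.127, θ₂=-0.027, ω₂=-2.743, θ₃=-0.006, ω₃=-0.223
apply F[14]=+20.000 → step 15: x=-0.204, v=2.484, θ₁=1.344, ω₁=5.040, θ₂=-0.086, ω₂=-3.102, θ₃=-0.010, ω₃=-0.225
apply F[15]=+20.000 → step 16: x=-0.149, v=3.041, θ₁=1.443, ω₁=4.886, θ₂=-0.151, ω₂=-3.477, θ₃=-0.015, ω₃=-0.233
apply F[16]=+20.000 → step 17: x=-0.083, v=3.591, θ₁=1.539, ω₁=4.632, θ₂=-0.225, ω₂=-3.888, θ₃=-0.020, ω₃=-0.255
apply F[17]=+20.000 → step 18: x=-0.006, v=4.127, θ₁=1.627, ω₁=4.221, θ₂=-0.307, ω₂=-4.361, θ₃=-0.025, ω₃=-0.303
apply F[18]=+20.000 → step 19: x=0.082, v=4.638, θ₁=1.706, ω₁=3.555, θ₂=-0.400, ω₂=-4.938, θ₃=-0.032, ω₃=-0.396
apply F[19]=+20.000 → step 20: x=0.180, v=5.105, θ₁=1.767, ω₁=2.473, θ₂=-0.506, ω₂=-5.676, θ₃=-0.042, ω₃=-0.578
apply F[20]=+20.000 → step 21: x=0.286, v=5.495, θ₁=1.800, ω₁=0.752, θ₂=-0.629, ω₂=-6.641, θ₃=-0.056, ω₃=-0.933
apply F[21]=+20.000 → step 22: x=0.399, v=5.764, θ₁=1.791, ω₁=-1.801, θ₂=-0.773, ω₂=-7.863, θ₃=-0.081, ω₃=-1.603
apply F[22]=+20.000 → step 23: x=0.515, v=5.887, θ₁=1.723, ω₁=-5.122, θ₂=-0.944, ω₂=-9.247, θ₃=-0.124, ω₃=-2.740
apply F[23]=+20.000 → step 24: x=0.633, v=5.913, θ₁=1.584, ω₁=-8.799, θ₂=-1.143, ω₂=-10.580, θ₃=-0.194, ω₃=-4.355
apply F[24]=+20.000 → step 25: x=0.752, v=5.971, θ₁=1.372, ω₁=-12.439, θ₂=-1.366, ω₂=-11.653, θ₃=-0.300, ω₃=-6.233
apply F[25]=+20.000 → step 26: x=0.874, v=6.236, θ₁=1.088, ω₁=-15.910, θ₂=-1.606, ω₂=-12.234, θ₃=-0.442, ω₃=-7.976
apply F[26]=+20.000 → step 27: x=1.004, v=6.851, θ₁=0.738, ω₁=-18.877, θ₂=-1.848, ω₂=-11.787, θ₃=-0.614, ω₃=-9.033
apply F[27]=+20.000 → step 28: x=1.149, v=7.705, θ₁=0.344, ω₁=-20.229, θ₂=-2.065, ω₂=-9.567, θ₃=-0.796, ω₃=-9.037
apply F[28]=+20.000 → step 29: x=1.311, v=8.418, θ₁=-0.057, ω₁=-19.668, θ₂=-2.221, ω₂=-5.956, θ₃=-0.972, ω₃=-8.476
apply F[29]=+20.000 → step 30: x=1.484, v=8.883, θ₁=-0.441, ω₁=-18.813, θ₂=-2.302, ω₂=-2.165, θ₃=-1.136, ω₃=-8.031
apply F[30]=+20.000 → step 31: x=1.665, v=9.176, θ₁=-0.818, ω₁=-19.199, θ₂=-2.309, ω₂=1.539, θ₃=-1.295, ω₃=-7.950
apply F[31]=-20.000 → step 32: x=1.839, v=8.152, θ₁=-1.209, ω₁=-20.575, θ₂=-2.248, ω₂=4.710, θ₃=-1.457, ω₃=-8.340
apply F[32]=-20.000 → step 33: x=1.986, v=5.990, θ₁=-1.689, ω₁=-30.214, θ₂=-2.102, ω₂=11.041, θ₃=-1.637, ω₃=-10.304
apply F[33]=-20.000 → step 34: x=2.013, v=-2.836, θ₁=-2.373, ω₁=-33.576, θ₂=-1.867, ω₂=9.579, θ₃=-1.907, ω₃=-15.878
apply F[34]=-20.000 → step 35: x=1.931, v=-4.746, θ₁=-2.900, ω₁=-22.375, θ₂=-1.796, ω₂=-0.360, θ₃=-2.217, ω₃=-15.072
apply F[35]=-20.000 → step 36: x=1.829, v=-5.397, θ₁=-3.314, ω₁=-19.431, θ₂=-1.859, ω₂=-5.730, θ₃=-2.513, ω₃=-14.569
apply F[36]=-20.000 → step 37: x=1.717, v=-5.824, θ₁=-3.676, ω₁=-16.550, θ₂=-2.018, ω₂=-9.942, θ₃=-2.799, ω₃=-14.050
apply F[37]=-20.000 → step 38: x=1.596, v=-6.234, θ₁=-3.963, ω₁=-11.710, θ₂=-2.247, ω₂=-12.762, θ₃=-3.073, ω₃=-13.219
max |θ₃| = 3.073 ≤ 3.140 over all 39 states.

Answer: never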